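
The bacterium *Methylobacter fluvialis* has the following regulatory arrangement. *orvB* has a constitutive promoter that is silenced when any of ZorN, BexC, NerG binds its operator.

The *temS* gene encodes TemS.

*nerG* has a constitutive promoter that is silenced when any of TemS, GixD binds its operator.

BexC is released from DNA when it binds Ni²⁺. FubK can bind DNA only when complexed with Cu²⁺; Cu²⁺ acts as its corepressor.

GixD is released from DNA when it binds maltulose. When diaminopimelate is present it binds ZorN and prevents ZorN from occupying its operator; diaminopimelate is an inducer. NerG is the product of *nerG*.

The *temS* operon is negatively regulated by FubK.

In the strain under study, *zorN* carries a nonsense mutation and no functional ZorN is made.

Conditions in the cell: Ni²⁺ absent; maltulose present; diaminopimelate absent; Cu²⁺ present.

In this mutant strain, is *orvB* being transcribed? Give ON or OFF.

OFF

ZorN is non-functional in this strain, so it has no effect.
Ni²⁺ is absent, so BexC is active.
Cu²⁺ is present, so FubK is active.
With repressor FubK bound, *temS* is not transcribed.
So TemS is not produced.
Maltulose is present, so GixD is inactive.
With no repressor bound, *nerG* is transcribed.
So NerG is produced and active.
With repressor BexC bound, *orvB* is not transcribed.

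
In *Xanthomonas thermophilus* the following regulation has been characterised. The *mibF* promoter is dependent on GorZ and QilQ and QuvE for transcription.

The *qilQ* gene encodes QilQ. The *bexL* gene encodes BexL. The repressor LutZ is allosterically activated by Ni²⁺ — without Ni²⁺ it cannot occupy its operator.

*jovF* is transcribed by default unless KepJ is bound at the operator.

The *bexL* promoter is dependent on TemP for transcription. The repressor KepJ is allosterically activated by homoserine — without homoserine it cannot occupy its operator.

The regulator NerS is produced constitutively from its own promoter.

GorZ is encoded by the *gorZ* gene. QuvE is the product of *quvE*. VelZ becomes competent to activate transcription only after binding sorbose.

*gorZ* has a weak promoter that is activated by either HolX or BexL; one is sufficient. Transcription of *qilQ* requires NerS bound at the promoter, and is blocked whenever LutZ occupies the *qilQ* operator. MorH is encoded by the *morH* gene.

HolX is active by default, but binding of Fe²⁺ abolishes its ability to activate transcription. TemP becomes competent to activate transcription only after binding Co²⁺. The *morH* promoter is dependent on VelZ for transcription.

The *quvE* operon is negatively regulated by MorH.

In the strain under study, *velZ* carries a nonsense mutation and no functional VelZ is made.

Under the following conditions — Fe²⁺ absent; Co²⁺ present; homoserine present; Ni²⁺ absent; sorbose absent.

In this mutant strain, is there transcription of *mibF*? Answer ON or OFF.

ON

Fe²⁺ is absent, so HolX is active.
Co²⁺ is present, so TemP is active.
No repressor is bound and TemP is active, so *bexL* is transcribed.
So BexL is produced and active.
Activator HolX is present, so *gorZ* is transcribed.
So GorZ is produced and active.
Ni²⁺ is absent, so LutZ is inactive.
NerS is produced constitutively and is active.
No repressor is bound and NerS is active, so *qilQ* is transcribed.
So QilQ is produced and active.
VelZ is non-functional in this strain, so it has no effect.
Required activator VelZ is absent, so *morH* is not transcribed.
So MorH is not produced.
With no repressor bound, *quvE* is transcribed.
So QuvE is produced and active.
No repressor is bound and GorZ and QilQ and QuvE are active, so *mibF* is transcribed.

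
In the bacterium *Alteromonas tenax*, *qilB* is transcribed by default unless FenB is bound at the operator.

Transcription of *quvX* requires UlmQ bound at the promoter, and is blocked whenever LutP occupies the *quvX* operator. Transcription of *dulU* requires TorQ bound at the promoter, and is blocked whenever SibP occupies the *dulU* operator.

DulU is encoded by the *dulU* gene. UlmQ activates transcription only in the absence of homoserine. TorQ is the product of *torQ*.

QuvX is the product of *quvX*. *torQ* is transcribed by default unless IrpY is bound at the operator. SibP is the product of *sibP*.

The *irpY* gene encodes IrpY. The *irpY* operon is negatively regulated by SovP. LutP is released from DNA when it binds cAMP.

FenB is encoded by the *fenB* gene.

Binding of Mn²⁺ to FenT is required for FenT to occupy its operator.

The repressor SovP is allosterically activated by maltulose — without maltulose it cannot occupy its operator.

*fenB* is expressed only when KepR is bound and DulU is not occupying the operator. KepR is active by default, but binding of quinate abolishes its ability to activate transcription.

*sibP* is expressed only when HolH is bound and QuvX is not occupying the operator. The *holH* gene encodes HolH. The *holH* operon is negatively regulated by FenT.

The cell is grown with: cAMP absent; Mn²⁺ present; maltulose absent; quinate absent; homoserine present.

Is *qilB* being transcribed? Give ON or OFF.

OFF

cAMP is absent, so LutP is active.
Homoserine is present, so UlmQ is inactive.
With repressor LutP bound, *quvX* is not transcribed.
So QuvX is not produced.
Mn²⁺ is present, so FenT is active.
With repressor FenT bound, *holH* is not transcribed.
So HolH is not produced.
Required activator HolH is absent, so *sibP* is not transcribed.
So SibP is not produced.
Maltulose is absent, so SovP is inactive.
With no repressor bound, *irpY* is transcribed.
So IrpY is produced and active.
With repressor IrpY bound, *torQ* is not transcribed.
So TorQ is not produced.
Required activator TorQ is absent, so *dulU* is not transcribed.
So DulU is not produced.
Quinate is absent, so KepR is active.
No repressor is bound and KepR is active, so *fenB* is transcribed.
So FenB is produced and active.
With repressor FenB bound, *qilB* is not transcribed.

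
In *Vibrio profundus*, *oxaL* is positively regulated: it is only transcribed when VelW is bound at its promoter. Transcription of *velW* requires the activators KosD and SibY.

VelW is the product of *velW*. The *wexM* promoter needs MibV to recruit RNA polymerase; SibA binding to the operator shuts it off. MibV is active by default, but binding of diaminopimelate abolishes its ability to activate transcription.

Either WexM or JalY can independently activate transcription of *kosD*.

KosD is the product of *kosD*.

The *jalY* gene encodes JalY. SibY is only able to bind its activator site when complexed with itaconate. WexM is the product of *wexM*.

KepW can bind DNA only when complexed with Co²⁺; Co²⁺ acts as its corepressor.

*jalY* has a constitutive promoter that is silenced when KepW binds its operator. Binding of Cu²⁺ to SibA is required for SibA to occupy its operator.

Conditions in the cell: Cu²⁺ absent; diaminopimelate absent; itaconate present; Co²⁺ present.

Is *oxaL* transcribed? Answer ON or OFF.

Diaminopimelate is absent, so MibV is active.
Cu²⁺ is absent, so SibA is inactive.
No repressor is bound and MibV is active, so *wexM* is transcribed.
So WexM is produced and active.
Co²⁺ is present, so KepW is active.
With repressor KepW bound, *jalY* is not transcribed.
So JalY is not produced.
Activator WexM is present, so *kosD* is transcribed.
So KosD is produced and active.
Itaconate is present, so SibY is active.
No repressor is bound and KosD and SibY are active, so *velW* is transcribed.
So VelW is produced and active.
No repressor is bound and VelW is active, so *oxaL* is transcribed.

ON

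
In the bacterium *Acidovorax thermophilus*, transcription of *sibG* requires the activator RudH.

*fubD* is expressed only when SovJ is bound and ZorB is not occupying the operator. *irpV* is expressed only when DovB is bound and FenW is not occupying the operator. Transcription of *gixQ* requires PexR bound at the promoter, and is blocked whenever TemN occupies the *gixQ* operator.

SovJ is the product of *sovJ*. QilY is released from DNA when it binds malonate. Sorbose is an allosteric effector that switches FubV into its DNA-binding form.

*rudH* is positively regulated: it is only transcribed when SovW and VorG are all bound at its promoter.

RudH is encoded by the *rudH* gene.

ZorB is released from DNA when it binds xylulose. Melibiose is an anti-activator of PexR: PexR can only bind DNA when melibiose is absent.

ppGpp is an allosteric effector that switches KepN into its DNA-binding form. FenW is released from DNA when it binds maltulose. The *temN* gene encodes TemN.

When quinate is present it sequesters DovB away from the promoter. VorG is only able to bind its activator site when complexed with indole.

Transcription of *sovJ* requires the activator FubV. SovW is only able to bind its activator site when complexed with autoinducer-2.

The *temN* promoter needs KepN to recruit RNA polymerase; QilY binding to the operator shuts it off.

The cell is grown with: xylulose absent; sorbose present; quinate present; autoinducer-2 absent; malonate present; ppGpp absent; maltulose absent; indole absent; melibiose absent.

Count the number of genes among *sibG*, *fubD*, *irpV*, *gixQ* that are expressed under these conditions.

1

Autoinducer-2 is absent, so SovW is inactive.
Indole is absent, so VorG is inactive.
Required activator SovW is absent, so *rudH* is not transcribed.
So RudH is not produced.
Required activator RudH is absent, so *sibG* is not transcribed.
→ *sibG* is OFF.
Sorbose is present, so FubV is active.
No repressor is bound and FubV is active, so *sovJ* is transcribed.
So SovJ is produced and active.
Xylulose is absent, so ZorB is active.
With repressor ZorB bound, *fubD* is not transcribed.
→ *fubD* is OFF.
Maltulose is absent, so FenW is active.
Quinate is present, so DovB is inactive.
With repressor FenW bound, *irpV* is not transcribed.
→ *irpV* is OFF.
Malonate is present, so QilY is inactive.
ppGpp is absent, so KepN is inactive.
Required activator KepN is absent, so *temN* is not transcribed.
So TemN is not produced.
Melibiose is absent, so PexR is active.
No repressor is bound and PexR is active, so *gixQ* is transcribed.
→ *gixQ* is ON.
1 of the 4 genes is transcribed.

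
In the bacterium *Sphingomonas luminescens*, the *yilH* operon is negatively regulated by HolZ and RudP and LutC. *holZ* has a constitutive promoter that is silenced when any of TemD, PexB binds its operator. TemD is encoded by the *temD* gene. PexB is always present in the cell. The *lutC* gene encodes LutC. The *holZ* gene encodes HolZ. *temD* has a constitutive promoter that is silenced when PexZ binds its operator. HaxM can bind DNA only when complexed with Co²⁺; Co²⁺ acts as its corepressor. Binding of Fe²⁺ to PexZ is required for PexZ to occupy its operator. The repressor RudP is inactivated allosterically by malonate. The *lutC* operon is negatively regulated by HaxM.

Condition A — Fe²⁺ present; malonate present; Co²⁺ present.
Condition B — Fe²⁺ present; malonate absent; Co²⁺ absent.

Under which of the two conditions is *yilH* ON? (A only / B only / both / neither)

A only

Condition A:
Fe²⁺ is present, so PexZ is active.
With repressor PexZ bound, *temD* is not transcribed.
So TemD is not produced.
PexB is produced constitutively and is active.
With repressor PexB bound, *holZ* is not transcribed.
So HolZ is not produced.
Malonate is present, so RudP is inactive.
Co²⁺ is present, so HaxM is active.
With repressor HaxM bound, *lutC* is not transcribed.
So LutC is not produced.
With no repressor bound, *yilH* is transcribed.
→ *yilH* is ON in A.
Condition B:
Fe²⁺ is present, so PexZ is active.
With repressor PexZ bound, *temD* is not transcribed.
So TemD is not produced.
PexB is produced constitutively and is active.
With repressor PexB bound, *holZ* is not transcribed.
So HolZ is not produced.
Malonate is absent, so RudP is active.
Co²⁺ is absent, so HaxM is inactive.
With no repressor bound, *lutC* is transcribed.
So LutC is produced and active.
With repressor RudP bound, *yilH* is not transcribed.
→ *yilH* is OFF in B.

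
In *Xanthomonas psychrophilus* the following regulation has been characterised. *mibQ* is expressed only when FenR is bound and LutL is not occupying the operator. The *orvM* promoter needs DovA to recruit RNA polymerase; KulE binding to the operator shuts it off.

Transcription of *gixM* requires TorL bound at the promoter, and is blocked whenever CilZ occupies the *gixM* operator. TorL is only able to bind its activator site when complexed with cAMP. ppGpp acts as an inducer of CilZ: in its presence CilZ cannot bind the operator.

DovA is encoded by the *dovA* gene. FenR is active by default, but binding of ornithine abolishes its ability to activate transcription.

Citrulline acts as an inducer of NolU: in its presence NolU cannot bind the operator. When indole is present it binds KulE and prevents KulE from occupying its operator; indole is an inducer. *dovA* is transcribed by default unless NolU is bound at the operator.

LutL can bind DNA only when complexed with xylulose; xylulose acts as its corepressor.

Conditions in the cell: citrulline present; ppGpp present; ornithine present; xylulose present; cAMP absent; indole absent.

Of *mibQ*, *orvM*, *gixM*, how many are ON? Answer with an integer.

Xylulose is present, so LutL is active.
Ornithine is present, so FenR is inactive.
With repressor LutL bound, *mibQ* is not transcribed.
→ *mibQ* is OFF.
Indole is absent, so KulE is active.
Citrulline is present, so NolU is inactive.
With no repressor bound, *dovA* is transcribed.
So DovA is produced and active.
With repressor KulE bound, *orvM* is not transcribed.
→ *orvM* is OFF.
ppGpp is present, so CilZ is inactive.
cAMP is absent, so TorL is inactive.
Required activator TorL is absent, so *gixM* is not transcribed.
→ *gixM* is OFF.
0 of the 3 genes are transcribed.

0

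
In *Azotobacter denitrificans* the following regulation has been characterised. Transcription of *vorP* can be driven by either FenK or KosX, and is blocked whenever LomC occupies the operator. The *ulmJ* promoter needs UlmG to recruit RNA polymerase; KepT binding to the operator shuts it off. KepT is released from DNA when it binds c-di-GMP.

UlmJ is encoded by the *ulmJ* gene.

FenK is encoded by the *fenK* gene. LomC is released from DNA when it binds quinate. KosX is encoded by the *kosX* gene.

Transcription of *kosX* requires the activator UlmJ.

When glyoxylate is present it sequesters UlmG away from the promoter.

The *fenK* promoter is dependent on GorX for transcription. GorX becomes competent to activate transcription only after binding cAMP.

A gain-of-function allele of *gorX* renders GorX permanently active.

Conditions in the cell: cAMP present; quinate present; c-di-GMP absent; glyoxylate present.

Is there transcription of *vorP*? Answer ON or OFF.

ON

GorX is constitutively active in this strain.
No repressor is bound and GorX is active, so *fenK* is transcribed.
So FenK is produced and active.
Glyoxylate is present, so UlmG is inactive.
c-di-GMP is absent, so KepT is active.
With repressor KepT bound, *ulmJ* is not transcribed.
So UlmJ is not produced.
Required activator UlmJ is absent, so *kosX* is not transcribed.
So KosX is not produced.
Quinate is present, so LomC is inactive.
Activator FenK is present, so *vorP* is transcribed.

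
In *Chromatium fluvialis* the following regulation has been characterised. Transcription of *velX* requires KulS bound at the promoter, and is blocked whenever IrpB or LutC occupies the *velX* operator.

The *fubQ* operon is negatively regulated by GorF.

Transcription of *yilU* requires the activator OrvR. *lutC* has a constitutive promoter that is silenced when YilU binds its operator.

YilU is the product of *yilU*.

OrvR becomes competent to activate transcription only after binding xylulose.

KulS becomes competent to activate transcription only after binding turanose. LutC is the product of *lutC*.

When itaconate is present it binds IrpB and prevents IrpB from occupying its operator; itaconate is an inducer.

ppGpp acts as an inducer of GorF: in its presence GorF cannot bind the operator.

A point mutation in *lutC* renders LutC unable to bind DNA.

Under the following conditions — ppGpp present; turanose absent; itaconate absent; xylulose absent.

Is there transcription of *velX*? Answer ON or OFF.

OFF

Itaconate is absent, so IrpB is active.
Turanose is absent, so KulS is inactive.
LutC is non-functional in this strain, so it has no effect.
With repressor IrpB bound, *velX* is not transcribed.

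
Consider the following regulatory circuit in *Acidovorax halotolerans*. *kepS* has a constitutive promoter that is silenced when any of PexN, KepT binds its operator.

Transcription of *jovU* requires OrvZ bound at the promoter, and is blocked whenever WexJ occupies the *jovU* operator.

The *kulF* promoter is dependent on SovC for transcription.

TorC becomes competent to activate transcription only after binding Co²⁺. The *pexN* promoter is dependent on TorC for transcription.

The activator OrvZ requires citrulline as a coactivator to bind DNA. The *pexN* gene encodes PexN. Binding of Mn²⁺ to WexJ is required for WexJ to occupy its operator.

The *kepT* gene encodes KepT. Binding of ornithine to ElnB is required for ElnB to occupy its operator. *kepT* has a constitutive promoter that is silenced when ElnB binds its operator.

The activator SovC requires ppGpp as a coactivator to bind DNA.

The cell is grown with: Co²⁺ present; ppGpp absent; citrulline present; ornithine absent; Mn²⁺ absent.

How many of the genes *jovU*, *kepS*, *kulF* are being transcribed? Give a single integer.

1

Citrulline is present, so OrvZ is active.
Mn²⁺ is absent, so WexJ is inactive.
No repressor is bound and OrvZ is active, so *jovU* is transcribed.
→ *jovU* is ON.
Co²⁺ is present, so TorC is active.
No repressor is bound and TorC is active, so *pexN* is transcribed.
So PexN is produced and active.
Ornithine is absent, so ElnB is inactive.
With no repressor bound, *kepT* is transcribed.
So KepT is produced and active.
With repressor PexN bound, *kepS* is not transcribed.
→ *kepS* is OFF.
ppGpp is absent, so SovC is inactive.
Required activator SovC is absent, so *kulF* is not transcribed.
→ *kulF* is OFF.
1 of the 3 genes is transcribed.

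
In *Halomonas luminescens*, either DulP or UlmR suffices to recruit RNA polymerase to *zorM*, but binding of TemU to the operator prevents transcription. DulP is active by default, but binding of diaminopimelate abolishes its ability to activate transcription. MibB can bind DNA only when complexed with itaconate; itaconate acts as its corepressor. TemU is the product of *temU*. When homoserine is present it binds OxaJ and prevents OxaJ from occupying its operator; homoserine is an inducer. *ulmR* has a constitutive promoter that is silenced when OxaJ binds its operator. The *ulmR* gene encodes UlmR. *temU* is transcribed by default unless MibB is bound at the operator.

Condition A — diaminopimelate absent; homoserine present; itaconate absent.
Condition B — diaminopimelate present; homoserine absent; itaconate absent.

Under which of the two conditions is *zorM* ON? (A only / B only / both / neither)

Condition A:
Diaminopimelate is absent, so DulP is active.
Homoserine is present, so OxaJ is inactive.
With no repressor bound, *ulmR* is transcribed.
So UlmR is produced and active.
Itaconate is absent, so MibB is inactive.
With no repressor bound, *temU* is transcribed.
So TemU is produced and active.
With repressor TemU bound, *zorM* is not transcribed.
→ *zorM* is OFF in A.
Condition B:
Diaminopimelate is present, so DulP is inactive.
Homoserine is absent, so OxaJ is active.
With repressor OxaJ bound, *ulmR* is not transcribed.
So UlmR is not produced.
Itaconate is absent, so MibB is inactive.
With no repressor bound, *temU* is transcribed.
So TemU is produced and active.
With repressor TemU bound, *zorM* is not transcribed.
→ *zorM* is OFF in B.

neither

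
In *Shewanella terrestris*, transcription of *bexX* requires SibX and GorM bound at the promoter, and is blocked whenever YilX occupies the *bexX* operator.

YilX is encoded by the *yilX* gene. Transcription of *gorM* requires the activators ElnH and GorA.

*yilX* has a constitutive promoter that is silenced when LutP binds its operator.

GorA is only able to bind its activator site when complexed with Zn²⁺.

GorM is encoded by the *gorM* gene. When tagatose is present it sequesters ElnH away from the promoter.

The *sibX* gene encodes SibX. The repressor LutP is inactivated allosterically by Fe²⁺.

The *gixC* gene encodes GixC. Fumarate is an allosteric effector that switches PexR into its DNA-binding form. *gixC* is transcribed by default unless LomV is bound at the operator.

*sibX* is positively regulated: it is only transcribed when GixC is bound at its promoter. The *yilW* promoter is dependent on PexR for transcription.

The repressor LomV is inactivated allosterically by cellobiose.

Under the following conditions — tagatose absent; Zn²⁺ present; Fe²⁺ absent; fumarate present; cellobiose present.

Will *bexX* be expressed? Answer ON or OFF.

Fe²⁺ is absent, so LutP is active.
With repressor LutP bound, *yilX* is not transcribed.
So YilX is not produced.
Cellobiose is present, so LomV is inactive.
With no repressor bound, *gixC* is transcribed.
So GixC is produced and active.
No repressor is bound and GixC is active, so *sibX* is transcribed.
So SibX is produced and active.
Tagatose is absent, so ElnH is active.
Zn²⁺ is present, so GorA is active.
No repressor is bound and ElnH and GorA are active, so *gorM* is transcribed.
So GorM is produced and active.
No repressor is bound and SibX and GorM are active, so *bexX* is transcribed.

ON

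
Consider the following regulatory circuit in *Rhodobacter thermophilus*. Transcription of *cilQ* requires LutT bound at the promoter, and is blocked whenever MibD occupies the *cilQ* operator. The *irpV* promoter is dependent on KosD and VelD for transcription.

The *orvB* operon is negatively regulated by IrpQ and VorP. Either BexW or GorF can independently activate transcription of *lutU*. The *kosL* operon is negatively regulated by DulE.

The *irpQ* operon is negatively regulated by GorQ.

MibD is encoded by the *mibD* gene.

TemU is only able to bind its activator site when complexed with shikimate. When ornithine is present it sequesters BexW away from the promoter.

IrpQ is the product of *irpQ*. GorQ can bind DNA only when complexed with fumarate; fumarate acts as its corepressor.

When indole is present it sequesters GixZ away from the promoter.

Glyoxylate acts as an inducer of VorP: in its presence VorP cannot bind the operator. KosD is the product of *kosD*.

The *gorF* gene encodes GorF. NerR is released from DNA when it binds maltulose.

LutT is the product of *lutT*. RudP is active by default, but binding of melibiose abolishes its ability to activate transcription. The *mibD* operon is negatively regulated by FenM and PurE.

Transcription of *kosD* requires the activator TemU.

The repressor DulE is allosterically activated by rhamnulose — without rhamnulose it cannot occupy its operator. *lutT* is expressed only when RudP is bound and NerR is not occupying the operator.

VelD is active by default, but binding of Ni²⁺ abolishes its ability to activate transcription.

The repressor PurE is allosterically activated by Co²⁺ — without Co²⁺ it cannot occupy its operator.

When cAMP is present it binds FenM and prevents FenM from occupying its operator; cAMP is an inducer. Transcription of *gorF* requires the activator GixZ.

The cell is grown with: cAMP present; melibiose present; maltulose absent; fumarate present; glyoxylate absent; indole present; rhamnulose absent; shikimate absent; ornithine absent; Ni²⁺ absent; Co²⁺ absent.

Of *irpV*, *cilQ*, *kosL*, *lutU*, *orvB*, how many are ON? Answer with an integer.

2

Shikimate is absent, so TemU is inactive.
Required activator TemU is absent, so *kosD* is not transcribed.
So KosD is not produced.
Ni²⁺ is absent, so VelD is active.
Required activator KosD is absent, so *irpV* is not transcribed.
→ *irpV* is OFF.
cAMP is present, so FenM is inactive.
Co²⁺ is absent, so PurE is inactive.
With no repressor bound, *mibD* is transcribed.
So MibD is produced and active.
Maltulose is absent, so NerR is active.
Melibiose is present, so RudP is inactive.
With repressor NerR bound, *lutT* is not transcribed.
So LutT is not produced.
With repressor MibD bound, *cilQ* is not transcribed.
→ *cilQ* is OFF.
Rhamnulose is absent, so DulE is inactive.
With no repressor bound, *kosL* is transcribed.
→ *kosL* is ON.
Ornithine is absent, so BexW is active.
Indole is present, so GixZ is inactive.
Required activator GixZ is absent, so *gorF* is not transcribed.
So GorF is not produced.
Activator BexW is present, so *lutU* is transcribed.
→ *lutU* is ON.
Fumarate is present, so GorQ is active.
With repressor GorQ bound, *irpQ* is not transcribed.
So IrpQ is not produced.
Glyoxylate is absent, so VorP is active.
With repressor VorP bound, *orvB* is not transcribed.
→ *orvB* is OFF.
2 of the 5 genes are transcribed.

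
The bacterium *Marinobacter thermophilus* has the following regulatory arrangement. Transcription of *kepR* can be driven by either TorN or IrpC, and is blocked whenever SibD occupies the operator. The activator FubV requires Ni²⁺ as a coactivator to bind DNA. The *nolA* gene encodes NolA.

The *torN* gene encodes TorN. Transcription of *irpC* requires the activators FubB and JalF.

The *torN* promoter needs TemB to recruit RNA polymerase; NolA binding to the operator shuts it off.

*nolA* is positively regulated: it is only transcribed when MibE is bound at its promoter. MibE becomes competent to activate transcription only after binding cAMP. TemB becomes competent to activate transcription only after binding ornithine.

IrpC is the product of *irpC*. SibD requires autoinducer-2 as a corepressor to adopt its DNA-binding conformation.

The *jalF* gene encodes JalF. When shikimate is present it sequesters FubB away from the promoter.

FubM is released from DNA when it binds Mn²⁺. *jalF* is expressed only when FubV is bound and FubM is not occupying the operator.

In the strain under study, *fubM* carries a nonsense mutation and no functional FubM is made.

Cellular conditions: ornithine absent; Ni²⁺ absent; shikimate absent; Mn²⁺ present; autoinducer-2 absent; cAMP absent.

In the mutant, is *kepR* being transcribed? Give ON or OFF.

cAMP is absent, so MibE is inactive.
Required activator MibE is absent, so *nolA* is not transcribed.
So NolA is not produced.
Ornithine is absent, so TemB is inactive.
Required activator TemB is absent, so *torN* is not transcribed.
So TorN is not produced.
Autoinducer-2 is absent, so SibD is inactive.
Shikimate is absent, so FubB is active.
FubM is non-functional in this strain, so it has no effect.
Ni²⁺ is absent, so FubV is inactive.
Required activator FubV is absent, so *jalF* is not transcribed.
So JalF is not produced.
Required activator JalF is absent, so *irpC* is not transcribed.
So IrpC is not produced.
No activator is available at the *kepR* promoter, so *kepR* is not transcribed.

OFF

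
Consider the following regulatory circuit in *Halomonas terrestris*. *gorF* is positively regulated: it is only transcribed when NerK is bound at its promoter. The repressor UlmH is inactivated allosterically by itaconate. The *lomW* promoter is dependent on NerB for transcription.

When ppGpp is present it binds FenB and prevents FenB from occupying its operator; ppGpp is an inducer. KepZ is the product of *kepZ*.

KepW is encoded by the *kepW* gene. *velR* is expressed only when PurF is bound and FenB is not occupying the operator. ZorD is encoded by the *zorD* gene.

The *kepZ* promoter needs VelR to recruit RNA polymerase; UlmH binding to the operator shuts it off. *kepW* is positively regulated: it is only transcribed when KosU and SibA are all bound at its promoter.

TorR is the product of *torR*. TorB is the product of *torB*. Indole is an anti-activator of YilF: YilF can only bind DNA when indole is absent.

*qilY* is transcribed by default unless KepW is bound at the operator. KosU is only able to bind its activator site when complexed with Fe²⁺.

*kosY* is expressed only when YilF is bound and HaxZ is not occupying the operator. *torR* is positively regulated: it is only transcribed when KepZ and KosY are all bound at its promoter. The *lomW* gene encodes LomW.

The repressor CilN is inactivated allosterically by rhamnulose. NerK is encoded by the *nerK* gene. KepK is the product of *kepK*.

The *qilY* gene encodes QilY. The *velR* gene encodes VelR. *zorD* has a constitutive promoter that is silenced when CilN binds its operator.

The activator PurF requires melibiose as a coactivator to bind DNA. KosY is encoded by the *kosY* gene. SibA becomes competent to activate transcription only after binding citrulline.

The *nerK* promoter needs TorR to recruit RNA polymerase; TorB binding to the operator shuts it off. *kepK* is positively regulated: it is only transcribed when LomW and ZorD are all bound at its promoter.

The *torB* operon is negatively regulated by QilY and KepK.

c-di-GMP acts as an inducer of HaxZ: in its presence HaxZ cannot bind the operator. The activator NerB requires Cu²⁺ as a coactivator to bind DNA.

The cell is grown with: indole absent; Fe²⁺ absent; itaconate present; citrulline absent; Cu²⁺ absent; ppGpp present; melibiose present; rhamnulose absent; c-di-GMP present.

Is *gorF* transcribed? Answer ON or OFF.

Fe²⁺ is absent, so KosU is inactive.
Citrulline is absent, so SibA is inactive.
Required activator KosU is absent, so *kepW* is not transcribed.
So KepW is not produced.
With no repressor bound, *qilY* is transcribed.
So QilY is produced and active.
Cu²⁺ is absent, so NerB is inactive.
Required activator NerB is absent, so *lomW* is not transcribed.
So LomW is not produced.
Rhamnulose is absent, so CilN is active.
With repressor CilN bound, *zorD* is not transcribed.
So ZorD is not produced.
Required activator LomW is absent, so *kepK* is not transcribed.
So KepK is not produced.
With repressor QilY bound, *torB* is not transcribed.
So TorB is not produced.
Itaconate is present, so UlmH is inactive.
ppGpp is present, so FenB is inactive.
Melibiose is present, so PurF is active.
No repressor is bound and PurF is active, so *velR* is transcribed.
So VelR is produced and active.
No repressor is bound and VelR is active, so *kepZ* is transcribed.
So KepZ is produced and active.
c-di-GMP is present, so HaxZ is inactive.
Indole is absent, so YilF is active.
No repressor is bound and YilF is active, so *kosY* is transcribed.
So KosY is produced and active.
No repressor is bound and KepZ and KosY are active, so *torR* is transcribed.
So TorR is produced and active.
No repressor is bound and TorR is active, so *nerK* is transcribed.
So NerK is produced and active.
No repressor is bound and NerK is active, so *gorF* is transcribed.

ON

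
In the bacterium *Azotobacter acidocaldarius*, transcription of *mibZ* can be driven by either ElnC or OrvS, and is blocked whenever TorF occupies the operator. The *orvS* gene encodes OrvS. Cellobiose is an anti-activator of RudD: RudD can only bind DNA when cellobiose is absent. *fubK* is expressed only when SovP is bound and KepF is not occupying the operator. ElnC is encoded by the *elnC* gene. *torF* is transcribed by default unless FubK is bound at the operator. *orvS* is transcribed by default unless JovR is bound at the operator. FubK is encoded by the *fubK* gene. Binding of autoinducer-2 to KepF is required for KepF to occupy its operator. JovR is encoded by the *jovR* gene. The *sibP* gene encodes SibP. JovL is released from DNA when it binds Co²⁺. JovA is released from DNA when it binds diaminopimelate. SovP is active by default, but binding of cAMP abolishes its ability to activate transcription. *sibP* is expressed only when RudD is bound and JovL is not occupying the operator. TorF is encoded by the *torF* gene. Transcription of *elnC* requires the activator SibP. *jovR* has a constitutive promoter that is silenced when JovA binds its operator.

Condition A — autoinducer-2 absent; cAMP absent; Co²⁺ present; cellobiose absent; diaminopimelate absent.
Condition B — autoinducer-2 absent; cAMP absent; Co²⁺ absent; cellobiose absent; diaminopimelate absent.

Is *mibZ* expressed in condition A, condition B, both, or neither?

both

Condition A:
Autoinducer-2 is absent, so KepF is inactive.
cAMP is absent, so SovP is active.
No repressor is bound and SovP is active, so *fubK* is transcribed.
So FubK is produced and active.
With repressor FubK bound, *torF* is not transcribed.
So TorF is not produced.
Co²⁺ is present, so JovL is inactive.
Cellobiose is absent, so RudD is active.
No repressor is bound and RudD is active, so *sibP* is transcribed.
So SibP is produced and active.
No repressor is bound and SibP is active, so *elnC* is transcribed.
So ElnC is produced and active.
Diaminopimelate is absent, so JovA is active.
With repressor JovA bound, *jovR* is not transcribed.
So JovR is not produced.
With no repressor bound, *orvS* is transcribed.
So OrvS is produced and active.
Activator ElnC is present, so *mibZ* is transcribed.
→ *mibZ* is ON in A.
Condition B:
Autoinducer-2 is absent, so KepF is inactive.
cAMP is absent, so SovP is active.
No repressor is bound and SovP is active, so *fubK* is transcribed.
So FubK is produced and active.
With repressor FubK bound, *torF* is not transcribed.
So TorF is not produced.
Co²⁺ is absent, so JovL is active.
Cellobiose is absent, so RudD is active.
With repressor JovL bound, *sibP* is not transcribed.
So SibP is not produced.
Required activator SibP is absent, so *elnC* is not transcribed.
So ElnC is not produced.
Diaminopimelate is absent, so JovA is active.
With repressor JovA bound, *jovR* is not transcribed.
So JovR is not produced.
With no repressor bound, *orvS* is transcribed.
So OrvS is produced and active.
Activator OrvS is present, so *mibZ* is transcribed.
→ *mibZ* is ON in B.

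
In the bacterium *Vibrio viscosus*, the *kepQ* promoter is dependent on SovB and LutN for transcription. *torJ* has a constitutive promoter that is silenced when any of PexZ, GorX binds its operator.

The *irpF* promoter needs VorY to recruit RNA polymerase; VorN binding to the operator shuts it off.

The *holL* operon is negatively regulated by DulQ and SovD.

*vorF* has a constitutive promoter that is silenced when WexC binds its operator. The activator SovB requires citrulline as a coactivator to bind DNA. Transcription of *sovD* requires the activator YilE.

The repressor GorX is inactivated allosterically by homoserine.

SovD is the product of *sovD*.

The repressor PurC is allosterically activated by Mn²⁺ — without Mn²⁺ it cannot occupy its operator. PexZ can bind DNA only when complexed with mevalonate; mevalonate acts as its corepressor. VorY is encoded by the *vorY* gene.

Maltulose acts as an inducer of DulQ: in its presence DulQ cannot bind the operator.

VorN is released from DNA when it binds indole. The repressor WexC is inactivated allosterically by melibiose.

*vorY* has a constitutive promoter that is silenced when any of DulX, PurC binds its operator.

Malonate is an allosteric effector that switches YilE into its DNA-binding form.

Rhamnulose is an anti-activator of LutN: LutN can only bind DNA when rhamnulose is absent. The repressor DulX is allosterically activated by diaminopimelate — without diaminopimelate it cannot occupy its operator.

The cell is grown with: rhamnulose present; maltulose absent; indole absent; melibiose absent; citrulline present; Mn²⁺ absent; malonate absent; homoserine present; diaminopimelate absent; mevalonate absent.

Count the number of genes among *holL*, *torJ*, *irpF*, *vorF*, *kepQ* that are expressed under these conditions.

Maltulose is absent, so DulQ is active.
Malonate is absent, so YilE is inactive.
Required activator YilE is absent, so *sovD* is not transcribed.
So SovD is not produced.
With repressor DulQ bound, *holL* is not transcribed.
→ *holL* is OFF.
Mevalonate is absent, so PexZ is inactive.
Homoserine is present, so GorX is inactive.
With no repressor bound, *torJ* is transcribed.
→ *torJ* is ON.
Diaminopimelate is absent, so DulX is inactive.
Mn²⁺ is absent, so PurC is inactive.
With no repressor bound, *vorY* is transcribed.
So VorY is produced and active.
Indole is absent, so VorN is active.
With repressor VorN bound, *irpF* is not transcribed.
→ *irpF* is OFF.
Melibiose is absent, so WexC is active.
With repressor WexC bound, *vorF* is not transcribed.
→ *vorF* is OFF.
Citrulline is present, so SovB is active.
Rhamnulose is present, so LutN is inactive.
Required activator LutN is absent, so *kepQ* is not transcribed.
→ *kepQ* is OFF.
1 of the 5 genes is transcribed.

1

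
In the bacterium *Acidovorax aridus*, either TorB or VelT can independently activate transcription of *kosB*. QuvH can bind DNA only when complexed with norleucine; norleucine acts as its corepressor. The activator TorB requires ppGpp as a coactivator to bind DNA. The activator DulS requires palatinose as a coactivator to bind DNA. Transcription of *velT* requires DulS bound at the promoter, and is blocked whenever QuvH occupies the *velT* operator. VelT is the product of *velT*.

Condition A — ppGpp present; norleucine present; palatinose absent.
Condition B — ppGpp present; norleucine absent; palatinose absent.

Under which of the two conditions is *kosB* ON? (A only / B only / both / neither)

Condition A:
ppGpp is present, so TorB is active.
Norleucine is present, so QuvH is active.
Palatinose is absent, so DulS is inactive.
With repressor QuvH bound, *velT* is not transcribed.
So VelT is not produced.
Activator TorB is present, so *kosB* is transcribed.
→ *kosB* is ON in A.
Condition B:
ppGpp is present, so TorB is active.
Norleucine is absent, so QuvH is inactive.
Palatinose is absent, so DulS is inactive.
Required activator DulS is absent, so *velT* is not transcribed.
So VelT is not produced.
Activator TorB is present, so *kosB* is transcribed.
→ *kosB* is ON in B.

both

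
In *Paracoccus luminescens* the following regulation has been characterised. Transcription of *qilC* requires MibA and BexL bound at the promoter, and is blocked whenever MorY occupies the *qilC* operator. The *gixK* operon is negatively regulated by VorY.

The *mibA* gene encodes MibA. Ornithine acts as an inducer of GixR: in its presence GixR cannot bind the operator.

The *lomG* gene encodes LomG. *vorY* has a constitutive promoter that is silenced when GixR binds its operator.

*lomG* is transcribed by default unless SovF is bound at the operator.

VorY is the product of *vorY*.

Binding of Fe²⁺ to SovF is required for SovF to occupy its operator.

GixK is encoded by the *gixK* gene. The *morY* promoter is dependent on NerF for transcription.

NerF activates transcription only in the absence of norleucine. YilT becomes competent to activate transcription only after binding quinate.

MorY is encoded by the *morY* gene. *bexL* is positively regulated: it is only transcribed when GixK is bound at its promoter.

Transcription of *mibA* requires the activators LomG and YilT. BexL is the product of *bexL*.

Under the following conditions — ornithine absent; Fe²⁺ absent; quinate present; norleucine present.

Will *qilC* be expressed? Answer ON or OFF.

Norleucine is present, so NerF is inactive.
Required activator NerF is absent, so *morY* is not transcribed.
So MorY is not produced.
Fe²⁺ is absent, so SovF is inactive.
With no repressor bound, *lomG* is transcribed.
So LomG is produced and active.
Quinate is present, so YilT is active.
No repressor is bound and LomG and YilT are active, so *mibA* is transcribed.
So MibA is produced and active.
Ornithine is absent, so GixR is active.
With repressor GixR bound, *vorY* is not transcribed.
So VorY is not produced.
With no repressor bound, *gixK* is transcribed.
So GixK is produced and active.
No repressor is bound and GixK is active, so *bexL* is transcribed.
So BexL is produced and active.
No repressor is bound and MibA and BexL are active, so *qilC* is transcribed.

ON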